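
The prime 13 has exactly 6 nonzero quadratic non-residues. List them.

Square k = 1,…,6 (k and 13−k give the same square):
1²=1, 2²=4, 3²=9, 4²≡3, 5²≡12, 6²≡10 (mod 13).
The residues are {1, 3, 4, 9, 10, 12}; the non-residues are the remaining 6 nonzero classes.

2, 5, 6, 7, 8, 11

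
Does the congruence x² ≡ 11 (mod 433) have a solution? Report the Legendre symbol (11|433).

Reciprocity: 11 ≡ 3 and 433 ≡ 1 (mod 4), so (11/433) = +(433/11).
Reduce top mod 11: now compute (4/11).
Pull out 2^2: since 11 ≡ 3 (mod 8), (2/11) = -1, so (2/11)^2 = +1.
Reached (1/11) = 1. Collecting the sign flips along the way, the symbol is +1.

1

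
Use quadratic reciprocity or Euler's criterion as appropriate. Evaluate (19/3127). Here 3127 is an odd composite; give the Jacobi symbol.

-1

Reciprocity: 19 ≡ 3 and 3127 ≡ 3 (mod 4), so (19/3127) = −(3127/19).
Reduce top mod 19: now compute (11/19).
Reciprocity: 11 ≡ 3 and 19 ≡ 3 (mod 4), so (11/19) = −(19/11).
Reduce top mod 11: now compute (8/11).
Pull out 2^3: since 11 ≡ 3 (mod 8), (2/11) = -1, so (2/11)^3 = -1.
Reached (1/11) = 1. Collecting the sign flips along the way, the symbol is -1.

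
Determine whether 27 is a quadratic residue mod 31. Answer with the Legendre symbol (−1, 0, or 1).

Reciprocity: 27 ≡ 3 and 31 ≡ 3 (mod 4), so (27/31) = −(31/27).
Reduce top mod 27: now compute (4/27).
Pull out 2^2: since 27 ≡ 3 (mod 8), (2/27) = -1, so (2/27)^2 = +1.
Reached (1/27) = 1. Collecting the sign flips along the way, the symbol is -1.

-1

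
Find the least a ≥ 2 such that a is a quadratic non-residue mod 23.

(2/23) = +1, so 2 is a residue.
(3/23) = +1, so 3 is a residue.
(4/23) = +1, so 4 is a residue.
(5/23) = −1, so 5 is the smallest positive non-residue mod 23.

5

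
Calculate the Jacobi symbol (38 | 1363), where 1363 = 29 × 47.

-1

Pull out 2: since 1363 ≡ 3 (mod 8), (2/1363) = -1.
Reciprocity: 19 ≡ 3 and 1363 ≡ 3 (mod 4), so (19/1363) = −(1363/19).
Reduce top mod 19: now compute (14/19).
Pull out 2: since 19 ≡ 3 (mod 8), (2/19) = -1.
Reciprocity: 7 ≡ 3 and 19 ≡ 3 (mod 4), so (7/19) = −(19/7).
Reduce top mod 7: now compute (5/7).
Reciprocity: 5 ≡ 1 and 7 ≡ 3 (mod 4), so (5/7) = +(7/5).
Reduce top mod 5: now compute (2/5).
Pull out 2: since 5 ≡ 5 (mod 8), (2/5) = -1.
Reached (1/5) = 1. Collecting the sign flips along the way, the symbol is -1.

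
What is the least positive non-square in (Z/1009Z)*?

(2/1009) = +1, so 2 is a residue.
(3/1009) = +1, so 3 is a residue.
(4/1009) = +1, so 4 is a residue.
(5/1009) = +1, so 5 is a residue.
(6/1009) = +1, so 6 is a residue.
(7/1009) = +1, so 7 is a residue.
(8/1009) = +1, so 8 is a residue.
(9/1009) = +1, so 9 is a residue.
(10/1009) = +1, so 10 is a residue.
(11/1009) = −1, so 11 is the smallest positive non-residue mod 1009.

11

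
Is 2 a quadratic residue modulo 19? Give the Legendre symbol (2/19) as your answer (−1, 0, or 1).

Pull out 2: since 19 ≡ 3 (mod 8), (2/19) = -1.
Reached (1/19) = 1. Collecting the sign flips along the way, the symbol is -1.

-1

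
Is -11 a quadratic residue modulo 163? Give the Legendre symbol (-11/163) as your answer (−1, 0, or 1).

Euler's criterion: (-11/163) ≡ 152^81 (mod 163).
152^2 ≡ 121 (mod 163)
152^4 ≡ 134 (mod 163)
152^8 ≡ 26 (mod 163)
152^16 ≡ 24 (mod 163)
152^32 ≡ 87 (mod 163)
152^64 ≡ 71 (mod 163)
152^81 = 152^(64+16+1) ≡ 1 (mod 163).
Result is 1, so (-11/163) = 1.

1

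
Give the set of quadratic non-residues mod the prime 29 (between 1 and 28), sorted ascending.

Square k = 1,…,14 (k and 29−k give the same square):
1²=1, 2²=4, 3²=9, 4²=16, 5²=25, 6²≡7, 7²≡20, 8²≡6, 9²≡23, 10²≡13, 11²≡5, 12²≡28, 13²≡24, 14²≡22 (mod 29).
The residues are {1, 4, 5, 6, 7, 9, 13, 16, 20, 22, 23, 24, 25, 28}; the non-residues are the remaining 14 nonzero classes.

2,3,8,10,11,12,14,15,17,18,19,21,26,27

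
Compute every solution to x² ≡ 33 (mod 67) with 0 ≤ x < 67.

10, 57

Since 67 ≡ 3 (mod 4), a square root of 33 is 33^((67+1)/4) = 33^17 mod 67.
Repeated squaring: 33^2≡17, 33^4≡21, 33^8≡39, 33^16≡47 (mod 67).
33^17 = 33^(16+1) ≡ 10 (mod 67).
Check: 10² = 100 ≡ 33 (mod 67). The two roots are 10 and 57.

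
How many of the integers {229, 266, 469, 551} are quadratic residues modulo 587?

3

(229/587) = +1 → QR.
(266/587) = +1 → QR.
(469/587) = +1 → QR.
(551/587) = -1 → non-residue.
Total quadratic residues among the 4: 3.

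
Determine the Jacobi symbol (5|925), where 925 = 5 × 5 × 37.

0

Reciprocity: 5 ≡ 1 and 925 ≡ 1 (mod 4), so (5/925) = +(925/5).
Reduce top mod 5: now compute (0/5).
Top reduces to 0: gcd > 1, so the symbol is 0.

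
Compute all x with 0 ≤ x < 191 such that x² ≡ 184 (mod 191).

39, 152

Since 191 ≡ 3 (mod 4), a square root of 184 is 184^((191+1)/4) = 184^48 mod 191.
Repeated squaring: 184^2≡49, 184^4≡109, 184^8≡39, 184^16≡184, 184^32≡49 (mod 191).
184^48 = 184^(32+16) ≡ 39 (mod 191).
Check: 39² = 1521 ≡ 184 (mod 191). The two roots are 39 and 152.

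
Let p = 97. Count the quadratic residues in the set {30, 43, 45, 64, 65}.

3

(30/97) = -1 → non-residue.
(43/97) = +1 → QR.
(45/97) = -1 → non-residue.
(64/97) = +1 → QR.
(65/97) = +1 → QR.
Total quadratic residues among the 5: 3.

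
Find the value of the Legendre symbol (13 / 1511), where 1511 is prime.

Reciprocity: 13 ≡ 1 and 1511 ≡ 3 (mod 4), so (13/1511) = +(1511/13).
Reduce top mod 13: now compute (3/13).
Reciprocity: 3 ≡ 3 and 13 ≡ 1 (mod 4), so (3/13) = +(13/3).
Reduce top mod 3: now compute (1/3).
Reached (1/3) = 1. Collecting the sign flips along the way, the symbol is +1.

1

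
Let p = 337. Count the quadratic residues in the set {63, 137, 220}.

(63/337) = +1 → QR.
(137/337) = +1 → QR.
(220/337) = +1 → QR.
Total quadratic residues among the 3: 3.

3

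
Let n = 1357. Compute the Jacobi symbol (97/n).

1

Reciprocity: 97 ≡ 1 and 1357 ≡ 1 (mod 4), so (97/1357) = +(1357/97).
Reduce top mod 97: now compute (96/97).
Pull out 2^5: since 97 ≡ 1 (mod 8), (2/97) = +1, so (2/97)^5 = +1.
Reciprocity: 3 ≡ 3 and 97 ≡ 1 (mod 4), so (3/97) = +(97/3).
Reduce top mod 3: now compute (1/3).
Reached (1/3) = 1. Collecting the sign flips along the way, the symbol is +1.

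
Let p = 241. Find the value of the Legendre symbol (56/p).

-1

Pull out 2^3: since 241 ≡ 1 (mod 8), (2/241) = +1, so (2/241)^3 = +1.
Reciprocity: 7 ≡ 3 and 241 ≡ 1 (mod 4), so (7/241) = +(241/7).
Reduce top mod 7: now compute (3/7).
Reciprocity: 3 ≡ 3 and 7 ≡ 3 (mod 4), so (3/7) = −(7/3).
Reduce top mod 3: now compute (1/3).
Reached (1/3) = 1. Collecting the sign flips along the way, the symbol is -1.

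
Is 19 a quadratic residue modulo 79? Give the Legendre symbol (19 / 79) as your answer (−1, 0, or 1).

Euler's criterion: (19/79) ≡ 19^39 (mod 79).
19^2 ≡ 45 (mod 79)
19^4 ≡ 50 (mod 79)
19^8 ≡ 51 (mod 79)
19^16 ≡ 73 (mod 79)
19^32 ≡ 36 (mod 79)
19^39 = 19^(32+4+2+1) ≡ 1 (mod 79).
Result is 1, so (19/79) = 1.

1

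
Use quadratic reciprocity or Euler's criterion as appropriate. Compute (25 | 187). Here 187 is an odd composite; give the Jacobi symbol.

Reciprocity: 25 ≡ 1 and 187 ≡ 3 (mod 4), so (25/187) = +(187/25).
Reduce top mod 25: now compute (12/25).
Pull out 2^2: since 25 ≡ 1 (mod 8), (2/25) = +1, so (2/25)^2 = +1.
Reciprocity: 3 ≡ 3 and 25 ≡ 1 (mod 4), so (3/25) = +(25/3).
Reduce top mod 3: now compute (1/3).
Reached (1/3) = 1. Collecting the sign flips along the way, the symbol is +1.

1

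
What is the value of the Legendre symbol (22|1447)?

1

Pull out 2: since 1447 ≡ 7 (mod 8), (2/1447) = +1.
Reciprocity: 11 ≡ 3 and 1447 ≡ 3 (mod 4), so (11/1447) = −(1447/11).
Reduce top mod 11: now compute (6/11).
Pull out 2: since 11 ≡ 3 (mod 8), (2/11) = -1.
Reciprocity: 3 ≡ 3 and 11 ≡ 3 (mod 4), so (3/11) = −(11/3).
Reduce top mod 3: now compute (2/3).
Pull out 2: since 3 ≡ 3 (mod 8), (2/3) = -1.
Reached (1/3) = 1. Collecting the sign flips along the way, the symbol is +1.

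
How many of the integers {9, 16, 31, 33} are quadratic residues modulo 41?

(9/41) = +1 → QR.
(16/41) = +1 → QR.
(31/41) = +1 → QR.
(33/41) = +1 → QR.
Total quadratic residues among the 4: 4.

4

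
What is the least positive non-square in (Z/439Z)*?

(2/439) = +1, so 2 is a residue.
(3/439) = −1, so 3 is the smallest positive non-residue mod 439.

3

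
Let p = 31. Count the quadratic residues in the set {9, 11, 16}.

(9/31) = +1 → QR.
(11/31) = -1 → non-residue.
(16/31) = +1 → QR.
Total quadratic residues among the 3: 2.

2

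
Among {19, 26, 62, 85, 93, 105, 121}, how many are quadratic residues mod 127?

4

(19/127) = +1 → QR.
(26/127) = +1 → QR.
(62/127) = +1 → QR.
(85/127) = -1 → non-residue.
(93/127) = -1 → non-residue.
(105/127) = -1 → non-residue.
(121/127) = +1 → QR.
Total quadratic residues among the 7: 4.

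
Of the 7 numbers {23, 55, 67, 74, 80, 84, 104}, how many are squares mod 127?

(23/127) = -1 → non-residue.
(55/127) = -1 → non-residue.
(67/127) = -1 → non-residue.
(74/127) = +1 → QR.
(80/127) = -1 → non-residue.
(84/127) = +1 → QR.
(104/127) = +1 → QR.
Total quadratic residues among the 7: 3.

3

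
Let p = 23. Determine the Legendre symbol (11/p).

Reciprocity: 11 ≡ 3 and 23 ≡ 3 (mod 4), so (11/23) = −(23/11).
Reduce top mod 11: now compute (1/11).
Reached (1/11) = 1. Collecting the sign flips along the way, the symbol is -1.

-1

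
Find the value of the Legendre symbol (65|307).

1

Euler's criterion: (65/307) ≡ 65^153 (mod 307).
65^2 ≡ 234 (mod 307)
65^4 ≡ 110 (mod 307)
65^8 ≡ 127 (mod 307)
65^16 ≡ 165 (mod 307)
65^32 ≡ 209 (mod 307)
65^64 ≡ 87 (mod 307)
65^128 ≡ 201 (mod 307)
65^153 = 65^(128+16+8+1) ≡ 1 (mod 307).
Result is 1, so (65/307) = 1.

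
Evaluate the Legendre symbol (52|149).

Pull out 2^2: since 149 ≡ 5 (mod 8), (2/149) = -1, so (2/149)^2 = +1.
Reciprocity: 13 ≡ 1 and 149 ≡ 1 (mod 4), so (13/149) = +(149/13).
Reduce top mod 13: now compute (6/13).
Pull out 2: since 13 ≡ 5 (mod 8), (2/13) = -1.
Reciprocity: 3 ≡ 3 and 13 ≡ 1 (mod 4), so (3/13) = +(13/3).
Reduce top mod 3: now compute (1/3).
Reached (1/3) = 1. Collecting the sign flips along the way, the symbol is -1.

-1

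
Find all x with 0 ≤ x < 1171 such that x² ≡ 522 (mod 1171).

Since 1171 ≡ 3 (mod 4), a square root of 522 is 522^((1171+1)/4) = 522^293 mod 1171.
Repeated squaring: 522^2≡812, 522^4≡71, 522^8≡357, 522^16≡981, 522^32≡970, 522^64≡587, 522^128≡295, 522^256≡371 (mod 1171).
522^293 = 522^(256+32+4+1) ≡ 471 (mod 1171).
Check: 471² = 221841 ≡ 522 (mod 1171). The two roots are 471 and 700.

471, 700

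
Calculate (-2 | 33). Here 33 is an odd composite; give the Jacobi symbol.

1

First reduce: -2 ≡ 31 (mod 33).
Reciprocity: 31 ≡ 3 and 33 ≡ 1 (mod 4), so (31/33) = +(33/31).
Reduce top mod 31: now compute (2/31).
Pull out 2: since 31 ≡ 7 (mod 8), (2/31) = +1.
Reached (1/31) = 1. Collecting the sign flips along the way, the symbol is +1.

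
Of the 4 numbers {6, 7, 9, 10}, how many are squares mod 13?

2

(6/13) = -1 → non-residue.
(7/13) = -1 → non-residue.
(9/13) = +1 → QR.
(10/13) = +1 → QR.
Total quadratic residues among the 4: 2.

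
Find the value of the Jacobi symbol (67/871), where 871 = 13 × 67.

0

Reciprocity: 67 ≡ 3 and 871 ≡ 3 (mod 4), so (67/871) = −(871/67).
Reduce top mod 67: now compute (0/67).
Top reduces to 0: gcd > 1, so the symbol is 0.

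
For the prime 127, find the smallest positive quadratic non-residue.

3

(2/127) = +1, so 2 is a residue.
(3/127) = −1, so 3 is the smallest positive non-residue mod 127.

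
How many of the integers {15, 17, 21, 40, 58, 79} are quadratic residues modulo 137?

(15/137) = +1 → QR.
(17/137) = +1 → QR.
(21/137) = -1 → non-residue.
(40/137) = -1 → non-residue.
(58/137) = -1 → non-residue.
(79/137) = -1 → non-residue.
Total quadratic residues among the 6: 2.

2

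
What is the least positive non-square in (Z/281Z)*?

3

(2/281) = +1, so 2 is a residue.
(3/281) = −1, so 3 is the smallest positive non-residue mod 281.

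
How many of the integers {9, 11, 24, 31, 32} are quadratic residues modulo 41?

3

(9/41) = +1 → QR.
(11/41) = -1 → non-residue.
(24/41) = -1 → non-residue.
(31/41) = +1 → QR.
(32/41) = +1 → QR.
Total quadratic residues among the 5: 3.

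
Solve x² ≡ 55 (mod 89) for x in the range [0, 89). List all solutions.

89 ≡ 1 (mod 4), so we find a root by search.
Trying successive values, 12² = 144 ≡ 55 (mod 89). The other root is 89 − 12 = 77.

12, 77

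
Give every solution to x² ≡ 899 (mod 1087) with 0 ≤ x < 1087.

186, 901

Since 1087 ≡ 3 (mod 4), a square root of 899 is 899^((1087+1)/4) = 899^272 mod 1087.
Repeated squaring: 899^2≡560, 899^4≡544, 899^8≡272, 899^16≡68, 899^32≡276, 899^64≡86, 899^128≡874, 899^256≡802 (mod 1087).
899^272 = 899^(256+16) ≡ 186 (mod 1087).
Check: 186² = 34596 ≡ 899 (mod 1087). The two roots are 186 and 901.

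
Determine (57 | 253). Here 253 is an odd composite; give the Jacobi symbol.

1

Reciprocity: 57 ≡ 1 and 253 ≡ 1 (mod 4), so (57/253) = +(253/57).
Reduce top mod 57: now compute (25/57).
Reciprocity: 25 ≡ 1 and 57 ≡ 1 (mod 4), so (25/57) = +(57/25).
Reduce top mod 25: now compute (7/25).
Reciprocity: 7 ≡ 3 and 25 ≡ 1 (mod 4), so (7/25) = +(25/7).
Reduce top mod 7: now compute (4/7).
Pull out 2^2: since 7 ≡ 7 (mod 8), (2/7) = +1, so (2/7)^2 = +1.
Reached (1/7) = 1. Collecting the sign flips along the way, the symbol is +1.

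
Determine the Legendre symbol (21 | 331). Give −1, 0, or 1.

Reciprocity: 21 ≡ 1 and 331 ≡ 3 (mod 4), so (21/331) = +(331/21).
Reduce top mod 21: now compute (16/21).
Pull out 2^4: since 21 ≡ 5 (mod 8), (2/21) = -1, so (2/21)^4 = +1.
Reached (1/21) = 1. Collecting the sign flips along the way, the symbol is +1.

1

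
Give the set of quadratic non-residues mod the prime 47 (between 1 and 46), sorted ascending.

5,10,11,13,15,19,20,22,23,26,29,30,31,33,35,38,39,40,41,43,44,45,46

Square k = 1,…,23 (k and 47−k give the same square):
1²=1, 2²=4, 3²=9, 4²=16, 5²=25, 6²=36, 7²≡2, 8²≡17, 9²≡34, 10²≡6, 11²≡27, 12²≡3, 13²≡28, 14²≡8, 15²≡37, 16²≡21, 17²≡7, 18²≡42, 19²≡32, 20²≡24, 21²≡18, 22²≡14, 23²≡12 (mod 47).
The residues are {1, 2, 3, 4, 6, 7, 8, 9, 12, 14, 16, 17, 18, 21, 24, 25, 27, 28, 32, 34, 36, 37, 42}; the non-residues are the remaining 23 nonzero classes.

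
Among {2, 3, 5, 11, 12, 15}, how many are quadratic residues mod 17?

2

(2/17) = +1 → QR.
(3/17) = -1 → non-residue.
(5/17) = -1 → non-residue.
(11/17) = -1 → non-residue.
(12/17) = -1 → non-residue.
(15/17) = +1 → QR.
Total quadratic residues among the 6: 2.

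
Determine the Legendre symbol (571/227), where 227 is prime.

-1

First reduce: 571 ≡ 117 (mod 227).
Reciprocity: 117 ≡ 1 and 227 ≡ 3 (mod 4), so (117/227) = +(227/117).
Reduce top mod 117: now compute (110/117).
Pull out 2: since 117 ≡ 5 (mod 8), (2/117) = -1.
Reciprocity: 55 ≡ 3 and 117 ≡ 1 (mod 4), so (55/117) = +(117/55).
Reduce top mod 55: now compute (7/55).
Reciprocity: 7 ≡ 3 and 55 ≡ 3 (mod 4), so (7/55) = −(55/7).
Reduce top mod 7: now compute (6/7).
Pull out 2: since 7 ≡ 7 (mod 8), (2/7) = +1.
Reciprocity: 3 ≡ 3 and 7 ≡ 3 (mod 4), so (3/7) = −(7/3).
Reduce top mod 3: now compute (1/3).
Reached (1/3) = 1. Collecting the sign flips along the way, the symbol is -1.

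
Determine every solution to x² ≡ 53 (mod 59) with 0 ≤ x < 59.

17, 42

Since 59 ≡ 3 (mod 4), a square root of 53 is 53^((59+1)/4) = 53^15 mod 59.
Repeated squaring: 53^2≡36, 53^4≡57, 53^8≡4 (mod 59).
53^15 = 53^(8+4+2+1) ≡ 17 (mod 59).
Check: 17² = 289 ≡ 53 (mod 59). The two roots are 17 and 42.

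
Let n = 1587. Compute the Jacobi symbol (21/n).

0

Reciprocity: 21 ≡ 1 and 1587 ≡ 3 (mod 4), so (21/1587) = +(1587/21).
Reduce top mod 21: now compute (12/21).
Pull out 2^2: since 21 ≡ 5 (mod 8), (2/21) = -1, so (2/21)^2 = +1.
Reciprocity: 3 ≡ 3 and 21 ≡ 1 (mod 4), so (3/21) = +(21/3).
Reduce top mod 3: now compute (0/3).
Top reduces to 0: gcd > 1, so the symbol is 0.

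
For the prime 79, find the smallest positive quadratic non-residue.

3

(2/79) = +1, so 2 is a residue.
(3/79) = −1, so 3 is the smallest positive non-residue mod 79.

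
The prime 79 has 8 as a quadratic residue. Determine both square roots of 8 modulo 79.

Since 79 ≡ 3 (mod 4), a square root of 8 is 8^((79+1)/4) = 8^20 mod 79.
Repeated squaring: 8^2≡64, 8^4≡67, 8^8≡65, 8^16≡38 (mod 79).
8^20 = 8^(16+4) ≡ 18 (mod 79).
Check: 18² = 324 ≡ 8 (mod 79). The two roots are 18 and 61.

18, 61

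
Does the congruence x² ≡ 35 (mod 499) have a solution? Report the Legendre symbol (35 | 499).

Reciprocity: 35 ≡ 3 and 499 ≡ 3 (mod 4), so (35/499) = −(499/35).
Reduce top mod 35: now compute (9/35).
Reciprocity: 9 ≡ 1 and 35 ≡ 3 (mod 4), so (9/35) = +(35/9).
Reduce top mod 9: now compute (8/9).
Pull out 2^3: since 9 ≡ 1 (mod 8), (2/9) = +1, so (2/9)^3 = +1.
Reached (1/9) = 1. Collecting the sign flips along the way, the symbol is -1.

-1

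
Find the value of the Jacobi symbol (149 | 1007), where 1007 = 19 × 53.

1

Reciprocity: 149 ≡ 1 and 1007 ≡ 3 (mod 4), so (149/1007) = +(1007/149).
Reduce top mod 149: now compute (113/149).
Reciprocity: 113 ≡ 1 and 149 ≡ 1 (mod 4), so (113/149) = +(149/113).
Reduce top mod 113: now compute (36/113).
Pull out 2^2: since 113 ≡ 1 (mod 8), (2/113) = +1, so (2/113)^2 = +1.
Reciprocity: 9 ≡ 1 and 113 ≡ 1 (mod 4), so (9/113) = +(113/9).
Reduce top mod 9: now compute (5/9).
Reciprocity: 5 ≡ 1 and 9 ≡ 1 (mod 4), so (5/9) = +(9/5).
Reduce top mod 5: now compute (4/5).
Pull out 2^2: since 5 ≡ 5 (mod 8), (2/5) = -1, so (2/5)^2 = +1.
Reached (1/5) = 1. Collecting the sign flips along the way, the symbol is +1.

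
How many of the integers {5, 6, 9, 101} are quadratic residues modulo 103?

(5/103) = -1 → non-residue.
(6/103) = -1 → non-residue.
(9/103) = +1 → QR.
(101/103) = -1 → non-residue.
Total quadratic residues among the 4: 1.

1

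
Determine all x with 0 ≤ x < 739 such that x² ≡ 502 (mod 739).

337, 402

Since 739 ≡ 3 (mod 4), a square root of 502 is 502^((739+1)/4) = 502^185 mod 739.
Repeated squaring: 502^2≡5, 502^4≡25, 502^8≡625, 502^16≡433, 502^32≡522, 502^64≡532, 502^128≡726 (mod 739).
502^185 = 502^(128+32+16+8+1) ≡ 402 (mod 739).
Check: 402² = 161604 ≡ 502 (mod 739). The two roots are 337 and 402.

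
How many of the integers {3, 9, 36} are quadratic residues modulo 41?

2

(3/41) = -1 → non-residue.
(9/41) = +1 → QR.
(36/41) = +1 → QR.
Total quadratic residues among the 3: 2.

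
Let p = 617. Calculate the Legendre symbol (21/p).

Reciprocity: 21 ≡ 1 and 617 ≡ 1 (mod 4), so (21/617) = +(617/21).
Reduce top mod 21: now compute (8/21).
Pull out 2^3: since 21 ≡ 5 (mod 8), (2/21) = -1, so (2/21)^3 = -1.
Reached (1/21) = 1. Collecting the sign flips along the way, the symbol is -1.

-1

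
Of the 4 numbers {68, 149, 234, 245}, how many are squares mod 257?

2

(68/257) = +1 → QR.
(149/257) = -1 → non-residue.
(234/257) = +1 → QR.
(245/257) = -1 → non-residue.
Total quadratic residues among the 4: 2.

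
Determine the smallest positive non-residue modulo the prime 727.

(2/727) = +1, so 2 is a residue.
(3/727) = −1, so 3 is the smallest positive non-residue mod 727.

3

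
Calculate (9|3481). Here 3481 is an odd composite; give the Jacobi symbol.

Reciprocity: 9 ≡ 1 and 3481 ≡ 1 (mod 4), so (9/3481) = +(3481/9).
Reduce top mod 9: now compute (7/9).
Reciprocity: 7 ≡ 3 and 9 ≡ 1 (mod 4), so (7/9) = +(9/7).
Reduce top mod 7: now compute (2/7).
Pull out 2: since 7 ≡ 7 (mod 8), (2/7) = +1.
Reached (1/7) = 1. Collecting the sign flips along the way, the symbol is +1.

1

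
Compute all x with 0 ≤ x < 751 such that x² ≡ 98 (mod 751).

Since 751 ≡ 3 (mod 4), a square root of 98 is 98^((751+1)/4) = 98^188 mod 751.
Repeated squaring: 98^2≡592, 98^4≡498, 98^8≡174, 98^16≡236, 98^32≡122, 98^64≡615, 98^128≡472 (mod 751).
98^188 = 98^(128+32+16+8+4) ≡ 40 (mod 751).
Check: 40² = 1600 ≡ 98 (mod 751). The two roots are 40 and 711.

40, 711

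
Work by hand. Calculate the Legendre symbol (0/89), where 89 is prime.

0

Top reduces to 0: gcd > 1, so the symbol is 0.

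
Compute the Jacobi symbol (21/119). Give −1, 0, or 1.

0

Reciprocity: 21 ≡ 1 and 119 ≡ 3 (mod 4), so (21/119) = +(119/21).
Reduce top mod 21: now compute (14/21).
Pull out 2: since 21 ≡ 5 (mod 8), (2/21) = -1.
Reciprocity: 7 ≡ 3 and 21 ≡ 1 (mod 4), so (7/21) = +(21/7).
Reduce top mod 7: now compute (0/7).
Top reduces to 0: gcd > 1, so the symbol is 0.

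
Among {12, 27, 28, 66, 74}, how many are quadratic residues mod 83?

3

(12/83) = +1 → QR.
(27/83) = +1 → QR.
(28/83) = +1 → QR.
(66/83) = -1 → non-residue.
(74/83) = -1 → non-residue.
Total quadratic residues among the 5: 3.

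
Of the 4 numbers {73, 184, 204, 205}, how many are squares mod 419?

(73/419) = +1 → QR.
(184/419) = -1 → non-residue.
(204/419) = -1 → non-residue.
(205/419) = +1 → QR.
Total quadratic residues among the 4: 2.

2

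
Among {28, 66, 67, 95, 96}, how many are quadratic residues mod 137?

(28/137) = +1 → QR.
(66/137) = -1 → non-residue.
(67/137) = -1 → non-residue.
(95/137) = -1 → non-residue.
(96/137) = -1 → non-residue.
Total quadratic residues among the 5: 1.

1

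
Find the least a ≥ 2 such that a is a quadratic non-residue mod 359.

7

(2/359) = +1, so 2 is a residue.
(3/359) = +1, so 3 is a residue.
(4/359) = +1, so 4 is a residue.
(5/359) = +1, so 5 is a residue.
(6/359) = +1, so 6 is a residue.
(7/359) = −1, so 7 is the smallest positive non-residue mod 359.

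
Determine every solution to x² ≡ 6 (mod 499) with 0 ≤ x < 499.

230, 269

Since 499 ≡ 3 (mod 4), a square root of 6 is 6^((499+1)/4) = 6^125 mod 499.
Repeated squaring: 6^2≡36, 6^4≡298, 6^8≡481, 6^16≡324, 6^32≡186, 6^64≡165 (mod 499).
6^125 = 6^(64+32+16+8+4+1) ≡ 230 (mod 499).
Check: 230² = 52900 ≡ 6 (mod 499). The two roots are 230 and 269.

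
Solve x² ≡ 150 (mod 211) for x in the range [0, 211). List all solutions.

Since 211 ≡ 3 (mod 4), a square root of 150 is 150^((211+1)/4) = 150^53 mod 211.
Repeated squaring: 150^2≡134, 150^4≡21, 150^8≡19, 150^16≡150, 150^32≡134 (mod 211).
150^53 = 150^(32+16+4+1) ≡ 19 (mod 211).
Check: 19² = 361 ≡ 150 (mod 211). The two roots are 19 and 192.

19, 192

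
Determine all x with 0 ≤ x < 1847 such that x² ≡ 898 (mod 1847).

Since 1847 ≡ 3 (mod 4), a square root of 898 is 898^((1847+1)/4) = 898^462 mod 1847.
Repeated squaring: 898^2≡1112, 898^4≡901, 898^8≡968, 898^16≡595, 898^32≡1248, 898^64≡483, 898^128≡567, 898^256≡111 (mod 1847).
898^462 = 898^(256+128+64+8+4+2) ≡ 1061 (mod 1847).
Check: 1061² = 1125721 ≡ 898 (mod 1847). The two roots are 786 and 1061.

786, 1061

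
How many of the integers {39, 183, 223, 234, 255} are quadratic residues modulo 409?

(39/409) = -1 → non-residue.
(183/409) = -1 → non-residue.
(223/409) = -1 → non-residue.
(234/409) = -1 → non-residue.
(255/409) = +1 → QR.
Total quadratic residues among the 5: 1.

1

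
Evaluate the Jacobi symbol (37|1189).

Reciprocity: 37 ≡ 1 and 1189 ≡ 1 (mod 4), so (37/1189) = +(1189/37).
Reduce top mod 37: now compute (5/37).
Reciprocity: 5 ≡ 1 and 37 ≡ 1 (mod 4), so (5/37) = +(37/5).
Reduce top mod 5: now compute (2/5).
Pull out 2: since 5 ≡ 5 (mod 8), (2/5) = -1.
Reached (1/5) = 1. Collecting the sign flips along the way, the symbol is -1.

-1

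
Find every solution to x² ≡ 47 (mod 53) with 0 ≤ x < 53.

53 ≡ 1 (mod 4), so we find a root by search.
Trying successive values, 10² = 100 ≡ 47 (mod 53). The other root is 53 − 10 = 43.

10, 43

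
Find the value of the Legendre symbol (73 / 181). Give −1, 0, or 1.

Euler's criterion: (73/181) ≡ 73^90 (mod 181).
73^2 ≡ 80 (mod 181)
73^4 ≡ 65 (mod 181)
73^8 ≡ 62 (mod 181)
73^16 ≡ 43 (mod 181)
73^32 ≡ 39 (mod 181)
73^64 ≡ 73 (mod 181)
73^90 = 73^(64+16+8+2) ≡ 1 (mod 181).
Result is 1, so (73/181) = 1.

1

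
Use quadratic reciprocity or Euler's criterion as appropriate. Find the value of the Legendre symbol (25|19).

First reduce: 25 ≡ 6 (mod 19).
Pull out 2: since 19 ≡ 3 (mod 8), (2/19) = -1.
Reciprocity: 3 ≡ 3 and 19 ≡ 3 (mod 4), so (3/19) = −(19/3).
Reduce top mod 3: now compute (1/3).
Reached (1/3) = 1. Collecting the sign flips along the way, the symbol is +1.

1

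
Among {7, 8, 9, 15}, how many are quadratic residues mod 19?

2

(7/19) = +1 → QR.
(8/19) = -1 → non-residue.
(9/19) = +1 → QR.
(15/19) = -1 → non-residue.
Total quadratic residues among the 4: 2.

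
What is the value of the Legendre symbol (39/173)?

-1

Euler's criterion: (39/173) ≡ 39^86 (mod 173).
39^2 ≡ 137 (mod 173)
39^4 ≡ 85 (mod 173)
39^8 ≡ 132 (mod 173)
39^16 ≡ 124 (mod 173)
39^32 ≡ 152 (mod 173)
39^64 ≡ 95 (mod 173)
39^86 = 39^(64+16+4+2) ≡ 172 (mod 173).
Result is 172 ≡ −1, so (39/173) = −1.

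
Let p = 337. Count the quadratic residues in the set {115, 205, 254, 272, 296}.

2

(115/337) = +1 → QR.
(205/337) = -1 → non-residue.
(254/337) = -1 → non-residue.
(272/337) = -1 → non-residue.
(296/337) = +1 → QR.
Total quadratic residues among the 5: 2.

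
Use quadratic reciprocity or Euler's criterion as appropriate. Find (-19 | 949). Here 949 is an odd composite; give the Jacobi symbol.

-1

First reduce: -19 ≡ 930 (mod 949).
Pull out 2: since 949 ≡ 5 (mod 8), (2/949) = -1.
Reciprocity: 465 ≡ 1 and 949 ≡ 1 (mod 4), so (465/949) = +(949/465).
Reduce top mod 465: now compute (19/465).
Reciprocity: 19 ≡ 3 and 465 ≡ 1 (mod 4), so (19/465) = +(465/19).
Reduce top mod 19: now compute (9/19).
Reciprocity: 9 ≡ 1 and 19 ≡ 3 (mod 4), so (9/19) = +(19/9).
Reduce top mod 9: now compute (1/9).
Reached (1/9) = 1. Collecting the sign flips along the way, the symbol is -1.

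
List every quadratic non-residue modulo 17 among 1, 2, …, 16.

Square k = 1,…,8 (k and 17−k give the same square):
1²=1, 2²=4, 3²=9, 4²=16, 5²≡8, 6²≡2, 7²≡15, 8²≡13 (mod 17).
The residues are {1, 2, 4, 8, 9, 13, 15, 16}; the non-residues are the remaining 8 nonzero classes.

3 5 6 7 10 11 12 14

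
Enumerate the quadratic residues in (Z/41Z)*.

1 2 4 5 8 9 10 16 18 20 21 23 25 31 32 33 36 37 39 40

Square k = 1,…,20 (k and 41−k give the same square):
1²=1, 2²=4, 3²=9, 4²=16, 5²=25, 6²=36, 7²≡8, 8²≡23, 9²≡40, 10²≡18, 11²≡39, 12²≡21, 13²≡5, 14²≡32, 15²≡20, 16²≡10, 17²≡2, 18²≡37, 19²≡33, 20²≡31 (mod 41).
So the quadratic residues mod 41 are {1, 2, 4, 5, 8, 9, 10, 16, 18, 20, 21, 23, 25, 31, 32, 33, 36, 37, 39, 40}.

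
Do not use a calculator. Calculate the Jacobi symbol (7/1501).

Reciprocity: 7 ≡ 3 and 1501 ≡ 1 (mod 4), so (7/1501) = +(1501/7).
Reduce top mod 7: now compute (3/7).
Reciprocity: 3 ≡ 3 and 7 ≡ 3 (mod 4), so (3/7) = −(7/3).
Reduce top mod 3: now compute (1/3).
Reached (1/3) = 1. Collecting the sign flips along the way, the symbol is -1.

-1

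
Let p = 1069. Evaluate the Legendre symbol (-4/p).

First reduce: -4 ≡ 1065 (mod 1069).
Reciprocity: 1065 ≡ 1 and 1069 ≡ 1 (mod 4), so (1065/1069) = +(1069/1065).
Reduce top mod 1065: now compute (4/1065).
Pull out 2^2: since 1065 ≡ 1 (mod 8), (2/1065) = +1, so (2/1065)^2 = +1.
Reached (1/1065) = 1. Collecting the sign flips along the way, the symbol is +1.

1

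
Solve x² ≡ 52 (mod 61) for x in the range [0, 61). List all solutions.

28, 33

61 ≡ 1 (mod 4), so we find a root by search.
Trying successive values, 28² = 784 ≡ 52 (mod 61). The other root is 61 − 28 = 33.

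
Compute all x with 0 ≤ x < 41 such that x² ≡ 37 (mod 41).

41 ≡ 1 (mod 4), so we find a root by search.
Trying successive values, 18² = 324 ≡ 37 (mod 41). The other root is 41 − 18 = 23.

18, 23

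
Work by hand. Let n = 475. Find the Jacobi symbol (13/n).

-1

Reciprocity: 13 ≡ 1 and 475 ≡ 3 (mod 4), so (13/475) = +(475/13).
Reduce top mod 13: now compute (7/13).
Reciprocity: 7 ≡ 3 and 13 ≡ 1 (mod 4), so (7/13) = +(13/7).
Reduce top mod 7: now compute (6/7).
Pull out 2: since 7 ≡ 7 (mod 8), (2/7) = +1.
Reciprocity: 3 ≡ 3 and 7 ≡ 3 (mod 4), so (3/7) = −(7/3).
Reduce top mod 3: now compute (1/3).
Reached (1/3) = 1. Collecting the sign flips along the way, the symbol is -1.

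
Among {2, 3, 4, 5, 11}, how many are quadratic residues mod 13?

(2/13) = -1 → non-residue.
(3/13) = +1 → QR.
(4/13) = +1 → QR.
(5/13) = -1 → non-residue.
(11/13) = -1 → non-residue.
Total quadratic residues among the 5: 2.

2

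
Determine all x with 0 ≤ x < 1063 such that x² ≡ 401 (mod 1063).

Since 1063 ≡ 3 (mod 4), a square root of 401 is 401^((1063+1)/4) = 401^266 mod 1063.
Repeated squaring: 401^2≡288, 401^4≡30, 401^8≡900, 401^16≡1057, 401^32≡36, 401^64≡233, 401^128≡76, 401^256≡461 (mod 1063).
401^266 = 401^(256+8+2) ≡ 433 (mod 1063).
Check: 433² = 187489 ≡ 401 (mod 1063). The two roots are 433 and 630.

433, 630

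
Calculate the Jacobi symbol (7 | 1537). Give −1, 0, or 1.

Reciprocity: 7 ≡ 3 and 1537 ≡ 1 (mod 4), so (7/1537) = +(1537/7).
Reduce top mod 7: now compute (4/7).
Pull out 2^2: since 7 ≡ 7 (mod 8), (2/7) = +1, so (2/7)^2 = +1.
Reached (1/7) = 1. Collecting the sign flips along the way, the symbol is +1.

1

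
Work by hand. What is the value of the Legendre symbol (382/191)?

0

First reduce: 382 ≡ 0 (mod 191).
Top reduces to 0: gcd > 1, so the symbol is 0.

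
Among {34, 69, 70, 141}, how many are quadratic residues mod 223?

2

(34/223) = +1 → QR.
(69/223) = +1 → QR.
(70/223) = -1 → non-residue.
(141/223) = -1 → non-residue.
Total quadratic residues among the 4: 2.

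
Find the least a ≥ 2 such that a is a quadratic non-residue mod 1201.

(2/1201) = +1, so 2 is a residue.
(3/1201) = +1, so 3 is a residue.
(4/1201) = +1, so 4 is a residue.
(5/1201) = +1, so 5 is a residue.
(6/1201) = +1, so 6 is a residue.
(7/1201) = +1, so 7 is a residue.
(8/1201) = +1, so 8 is a residue.
(9/1201) = +1, so 9 is a residue.
(10/1201) = +1, so 10 is a residue.
(11/1201) = −1, so 11 is the smallest positive non-residue mod 1201.

11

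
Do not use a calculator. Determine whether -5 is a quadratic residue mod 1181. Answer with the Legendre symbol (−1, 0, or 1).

First reduce: -5 ≡ 1176 (mod 1181).
Pull out 2^3: since 1181 ≡ 5 (mod 8), (2/1181) = -1, so (2/1181)^3 = -1.
Reciprocity: 147 ≡ 3 and 1181 ≡ 1 (mod 4), so (147/1181) = +(1181/147).
Reduce top mod 147: now compute (5/147).
Reciprocity: 5 ≡ 1 and 147 ≡ 3 (mod 4), so (5/147) = +(147/5).
Reduce top mod 5: now compute (2/5).
Pull out 2: since 5 ≡ 5 (mod 8), (2/5) = -1.
Reached (1/5) = 1. Collecting the sign flips along the way, the symbol is +1.

1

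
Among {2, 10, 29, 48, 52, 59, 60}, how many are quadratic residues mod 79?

(2/79) = +1 → QR.
(10/79) = +1 → QR.
(29/79) = -1 → non-residue.
(48/79) = -1 → non-residue.
(52/79) = +1 → QR.
(59/79) = -1 → non-residue.
(60/79) = -1 → non-residue.
Total quadratic residues among the 7: 3.

3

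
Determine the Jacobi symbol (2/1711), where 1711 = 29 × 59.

Pull out 2: since 1711 ≡ 7 (mod 8), (2/1711) = +1.
Reached (1/1711) = 1. Collecting the sign flips along the way, the symbol is +1.

1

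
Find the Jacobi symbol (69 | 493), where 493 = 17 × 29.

Reciprocity: 69 ≡ 1 and 493 ≡ 1 (mod 4), so (69/493) = +(493/69).
Reduce top mod 69: now compute (10/69).
Pull out 2: since 69 ≡ 5 (mod 8), (2/69) = -1.
Reciprocity: 5 ≡ 1 and 69 ≡ 1 (mod 4), so (5/69) = +(69/5).
Reduce top mod 5: now compute (4/5).
Pull out 2^2: since 5 ≡ 5 (mod 8), (2/5) = -1, so (2/5)^2 = +1.
Reached (1/5) = 1. Collecting the sign flips along the way, the symbol is -1.

-1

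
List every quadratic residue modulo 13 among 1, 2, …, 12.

Square k = 1,…,6 (k and 13−k give the same square):
1²=1, 2²=4, 3²=9, 4²≡3, 5²≡12, 6²≡10 (mod 13).
So the quadratic residues mod 13 are {1, 3, 4, 9, 10, 12}.

1,3,4,9,10,12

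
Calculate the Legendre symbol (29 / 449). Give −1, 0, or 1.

Reciprocity: 29 ≡ 1 and 449 ≡ 1 (mod 4), so (29/449) = +(449/29).
Reduce top mod 29: now compute (14/29).
Pull out 2: since 29 ≡ 5 (mod 8), (2/29) = -1.
Reciprocity: 7 ≡ 3 and 29 ≡ 1 (mod 4), so (7/29) = +(29/7).
Reduce top mod 7: now compute (1/7).
Reached (1/7) = 1. Collecting the sign flips along the way, the symbol is -1.

-1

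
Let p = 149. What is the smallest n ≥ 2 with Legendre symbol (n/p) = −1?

(2/149) = −1, so 2 is the smallest positive non-residue mod 149.

2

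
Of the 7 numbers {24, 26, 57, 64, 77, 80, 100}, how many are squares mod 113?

(24/113) = -1 → non-residue.
(26/113) = +1 → QR.
(57/113) = +1 → QR.
(64/113) = +1 → QR.
(77/113) = +1 → QR.
(80/113) = -1 → non-residue.
(100/113) = +1 → QR.
Total quadratic residues among the 7: 5.

5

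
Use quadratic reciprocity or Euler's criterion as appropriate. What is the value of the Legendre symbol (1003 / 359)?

Euler's criterion: (1003/359) ≡ 285^179 (mod 359).
285^2 ≡ 91 (mod 359)
285^4 ≡ 24 (mod 359)
285^8 ≡ 217 (mod 359)
285^16 ≡ 60 (mod 359)
285^32 ≡ 10 (mod 359)
285^64 ≡ 100 (mod 359)
285^128 ≡ 307 (mod 359)
285^179 = 285^(128+32+16+2+1) ≡ 358 (mod 359).
Result is 358 ≡ −1, so (1003/359) = −1.

-1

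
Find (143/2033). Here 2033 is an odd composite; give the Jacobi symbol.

-1

Reciprocity: 143 ≡ 3 and 2033 ≡ 1 (mod 4), so (143/2033) = +(2033/143).
Reduce top mod 143: now compute (31/143).
Reciprocity: 31 ≡ 3 and 143 ≡ 3 (mod 4), so (31/143) = −(143/31).
Reduce top mod 31: now compute (19/31).
Reciprocity: 19 ≡ 3 and 31 ≡ 3 (mod 4), so (19/31) = −(31/19).
Reduce top mod 19: now compute (12/19).
Pull out 2^2: since 19 ≡ 3 (mod 8), (2/19) = -1, so (2/19)^2 = +1.
Reciprocity: 3 ≡ 3 and 19 ≡ 3 (mod 4), so (3/19) = −(19/3).
Reduce top mod 3: now compute (1/3).
Reached (1/3) = 1. Collecting the sign flips along the way, the symbol is -1.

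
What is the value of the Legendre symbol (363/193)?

First reduce: 363 ≡ 170 (mod 193).
Pull out 2: since 193 ≡ 1 (mod 8), (2/193) = +1.
Reciprocity: 85 ≡ 1 and 193 ≡ 1 (mod 4), so (85/193) = +(193/85).
Reduce top mod 85: now compute (23/85).
Reciprocity: 23 ≡ 3 and 85 ≡ 1 (mod 4), so (23/85) = +(85/23).
Reduce top mod 23: now compute (16/23).
Pull out 2^4: since 23 ≡ 7 (mod 8), (2/23) = +1, so (2/23)^4 = +1.
Reached (1/23) = 1. Collecting the sign flips along the way, the symbol is +1.

1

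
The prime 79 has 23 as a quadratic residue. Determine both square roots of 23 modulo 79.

24, 55

Since 79 ≡ 3 (mod 4), a square root of 23 is 23^((79+1)/4) = 23^20 mod 79.
Repeated squaring: 23^2≡55, 23^4≡23, 23^8≡55, 23^16≡23 (mod 79).
23^20 = 23^(16+4) ≡ 55 (mod 79).
Check: 55² = 3025 ≡ 23 (mod 79). The two roots are 24 and 55.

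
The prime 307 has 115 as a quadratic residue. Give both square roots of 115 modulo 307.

27, 280

Since 307 ≡ 3 (mod 4), a square root of 115 is 115^((307+1)/4) = 115^77 mod 307.
Repeated squaring: 115^2≡24, 115^4≡269, 115^8≡216, 115^16≡299, 115^32≡64, 115^64≡105 (mod 307).
115^77 = 115^(64+8+4+1) ≡ 280 (mod 307).
Check: 280² = 78400 ≡ 115 (mod 307). The two roots are 27 and 280.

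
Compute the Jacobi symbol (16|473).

1

Pull out 2^4: since 473 ≡ 1 (mod 8), (2/473) = +1, so (2/473)^4 = +1.
Reached (1/473) = 1. Collecting the sign flips along the way, the symbol is +1.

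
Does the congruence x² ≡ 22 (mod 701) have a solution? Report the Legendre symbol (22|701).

Pull out 2: since 701 ≡ 5 (mod 8), (2/701) = -1.
Reciprocity: 11 ≡ 3 and 701 ≡ 1 (mod 4), so (11/701) = +(701/11).
Reduce top mod 11: now compute (8/11).
Pull out 2^3: since 11 ≡ 3 (mod 8), (2/11) = -1, so (2/11)^3 = -1.
Reached (1/11) = 1. Collecting the sign flips along the way, the symbol is +1.

1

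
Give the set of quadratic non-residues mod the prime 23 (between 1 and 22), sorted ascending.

5 7 10 11 14 15 17 19 20 21 22

Square k = 1,…,11 (k and 23−k give the same square):
1²=1, 2²=4, 3²=9, 4²=16, 5²≡2, 6²≡13, 7²≡3, 8²≡18, 9²≡12, 10²≡8, 11²≡6 (mod 23).
The residues are {1, 2, 3, 4, 6, 8, 9, 12, 13, 16, 18}; the non-residues are the remaining 11 nonzero classes.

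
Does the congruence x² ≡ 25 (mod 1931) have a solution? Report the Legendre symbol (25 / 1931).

Reciprocity: 25 ≡ 1 and 1931 ≡ 3 (mod 4), so (25/1931) = +(1931/25).
Reduce top mod 25: now compute (6/25).
Pull out 2: since 25 ≡ 1 (mod 8), (2/25) = +1.
Reciprocity: 3 ≡ 3 and 25 ≡ 1 (mod 4), so (3/25) = +(25/3).
Reduce top mod 3: now compute (1/3).
Reached (1/3) = 1. Collecting the sign flips along the way, the symbol is +1.

1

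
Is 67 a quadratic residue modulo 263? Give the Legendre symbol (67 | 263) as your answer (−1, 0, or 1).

Euler's criterion: (67/263) ≡ 67^131 (mod 263).
67^2 ≡ 18 (mod 263)
67^4 ≡ 61 (mod 263)
67^8 ≡ 39 (mod 263)
67^16 ≡ 206 (mod 263)
67^32 ≡ 93 (mod 263)
67^64 ≡ 233 (mod 263)
67^128 ≡ 111 (mod 263)
67^131 = 67^(128+2+1) ≡ 262 (mod 263).
Result is 262 ≡ −1, so (67/263) = −1.

-1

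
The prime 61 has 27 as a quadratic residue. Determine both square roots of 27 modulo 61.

24, 37

61 ≡ 1 (mod 4), so we find a root by search.
Trying successive values, 24² = 576 ≡ 27 (mod 61). The other root is 61 − 24 = 37.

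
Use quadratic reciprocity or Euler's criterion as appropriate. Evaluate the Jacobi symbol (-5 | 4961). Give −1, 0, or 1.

1

First reduce: -5 ≡ 4956 (mod 4961).
Pull out 2^2: since 4961 ≡ 1 (mod 8), (2/4961) = +1, so (2/4961)^2 = +1.
Reciprocity: 1239 ≡ 3 and 4961 ≡ 1 (mod 4), so (1239/4961) = +(4961/1239).
Reduce top mod 1239: now compute (5/1239).
Reciprocity: 5 ≡ 1 and 1239 ≡ 3 (mod 4), so (5/1239) = +(1239/5).
Reduce top mod 5: now compute (4/5).
Pull out 2^2: since 5 ≡ 5 (mod 8), (2/5) = -1, so (2/5)^2 = +1.
Reached (1/5) = 1. Collecting the sign flips along the way, the symbol is +1.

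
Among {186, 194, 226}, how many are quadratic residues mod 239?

2

(186/239) = +1 → QR.
(194/239) = -1 → non-residue.
(226/239) = +1 → QR.
Total quadratic residues among the 3: 2.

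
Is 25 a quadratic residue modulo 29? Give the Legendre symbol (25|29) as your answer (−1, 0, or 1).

Reciprocity: 25 ≡ 1 and 29 ≡ 1 (mod 4), so (25/29) = +(29/25).
Reduce top mod 25: now compute (4/25).
Pull out 2^2: since 25 ≡ 1 (mod 8), (2/25) = +1, so (2/25)^2 = +1.
Reached (1/25) = 1. Collecting the sign flips along the way, the symbol is +1.

1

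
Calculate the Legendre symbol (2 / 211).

-1

Pull out 2: since 211 ≡ 3 (mod 8), (2/211) = -1.
Reached (1/211) = 1. Collecting the sign flips along the way, the symbol is -1.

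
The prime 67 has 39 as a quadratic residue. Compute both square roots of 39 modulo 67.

Since 67 ≡ 3 (mod 4), a square root of 39 is 39^((67+1)/4) = 39^17 mod 67.
Repeated squaring: 39^2≡47, 39^4≡65, 39^8≡4, 39^16≡16 (mod 67).
39^17 = 39^(16+1) ≡ 21 (mod 67).
Check: 21² = 441 ≡ 39 (mod 67). The two roots are 21 and 46.

21, 46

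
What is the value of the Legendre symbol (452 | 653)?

1

Pull out 2^2: since 653 ≡ 5 (mod 8), (2/653) = -1, so (2/653)^2 = +1.
Reciprocity: 113 ≡ 1 and 653 ≡ 1 (mod 4), so (113/653) = +(653/113).
Reduce top mod 113: now compute (88/113).
Pull out 2^3: since 113 ≡ 1 (mod 8), (2/113) = +1, so (2/113)^3 = +1.
Reciprocity: 11 ≡ 3 and 113 ≡ 1 (mod 4), so (11/113) = +(113/11).
Reduce top mod 11: now compute (3/11).
Reciprocity: 3 ≡ 3 and 11 ≡ 3 (mod 4), so (3/11) = −(11/3).
Reduce top mod 3: now compute (2/3).
Pull out 2: since 3 ≡ 3 (mod 8), (2/3) = -1.
Reached (1/3) = 1. Collecting the sign flips along the way, the symbol is +1.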